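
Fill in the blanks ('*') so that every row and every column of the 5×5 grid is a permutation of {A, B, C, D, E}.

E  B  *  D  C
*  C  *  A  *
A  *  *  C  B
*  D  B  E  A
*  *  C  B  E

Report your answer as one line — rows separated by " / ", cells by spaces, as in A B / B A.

(r1,c3): row 1 has {B,C,D,E}; column 3 has {B,C}, so it must be A.
(r2,c5): row 2 has {A,C}; column 5 has {A,B,C,E}, so it must be D.
(r3,c2): row 3 has {A,B,C}; column 2 has {B,C,D}, so it must be E.
(r3,c3): row 3 has {A,B,C,E}; column 3 has {A,B,C}, so it must be D.
(r4,c1): row 4 has {A,B,D,E}; column 1 has {A,E}, so it must be C.
(r5,c1): row 5 has {B,C,E}; column 1 has {A,C,E}, so it must be D.
(r5,c2): row 5 has {B,C,D,E}; column 2 has {B,C,D,E}, so it must be A.
(r2,c1): row 2 has {A,C,D}; column 1 has {A,C,D,E}, so it must be B.
(r2,c3): row 2 has {A,B,C,D}; column 3 has {A,B,C,D}, so it must be E.

E B A D C / B C E A D / A E D C B / C D B E A / D A C B E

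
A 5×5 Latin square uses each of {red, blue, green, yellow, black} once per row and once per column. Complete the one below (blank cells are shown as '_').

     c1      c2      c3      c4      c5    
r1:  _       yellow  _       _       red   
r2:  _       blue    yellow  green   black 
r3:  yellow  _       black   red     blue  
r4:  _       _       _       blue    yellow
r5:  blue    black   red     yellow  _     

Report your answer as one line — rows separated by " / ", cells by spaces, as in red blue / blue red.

green yellow blue black red / red blue yellow green black / yellow green black red blue / black red green blue yellow / blue black red yellow green

row 1 has {red,yellow}; column 4 has {red,blue,green,yellow} — only black is left for (r1,c4).
row 2 has {blue,green,yellow,black}; column 1 has {blue,yellow} — only red is left for (r2,c1).
row 3 has {red,blue,yellow,black}; column 2 has {blue,yellow,black} — only green is left for (r3,c2).
row 4 has {blue,yellow}; column 2 has {blue,green,yellow,black} — only red is left for (r4,c2).
row 4 has {red,blue,yellow}; column 3 has {red,yellow,black} — only green is left for (r4,c3).
row 5 has {red,blue,yellow,black}; column 5 has {red,blue,yellow,black} — only green is left for (r5,c5).
row 1 has {red,yellow,black}; column 1 has {red,blue,yellow} — only green is left for (r1,c1).
row 1 has {red,green,yellow,black}; column 3 has {red,green,yellow,black} — only blue is left for (r1,c3).
row 4 has {red,blue,green,yellow}; column 1 has {red,blue,green,yellow} — only black is left for (r4,c1).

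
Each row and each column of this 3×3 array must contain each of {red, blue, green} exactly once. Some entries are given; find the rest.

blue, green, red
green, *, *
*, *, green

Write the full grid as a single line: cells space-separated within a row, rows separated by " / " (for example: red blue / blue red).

blue green red / green red blue / red blue green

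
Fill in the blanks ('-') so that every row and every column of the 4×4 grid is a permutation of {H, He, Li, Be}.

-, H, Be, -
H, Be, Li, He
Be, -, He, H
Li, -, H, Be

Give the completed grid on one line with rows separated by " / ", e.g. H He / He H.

(r1,c1) = He
(r1,c4) = Li
(r3,c2) = Li
(r4,c2) = He

He H Be Li / H Be Li He / Be Li He H / Li He H Be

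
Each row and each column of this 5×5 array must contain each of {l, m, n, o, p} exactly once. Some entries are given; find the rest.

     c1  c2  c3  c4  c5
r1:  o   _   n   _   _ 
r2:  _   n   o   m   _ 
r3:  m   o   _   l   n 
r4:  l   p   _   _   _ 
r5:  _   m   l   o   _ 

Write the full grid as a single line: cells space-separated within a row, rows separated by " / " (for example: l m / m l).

(r1,c2) = l
(r1,c4) = p
(r1,c5) = m
(r2,c1) = p
(r2,c5) = l
(r3,c3) = p
(r4,c3) = m
(r4,c4) = n
(r4,c5) = o
(r5,c1) = n
(r5,c5) = p

o l n p m / p n o m l / m o p l n / l p m n o / n m l o p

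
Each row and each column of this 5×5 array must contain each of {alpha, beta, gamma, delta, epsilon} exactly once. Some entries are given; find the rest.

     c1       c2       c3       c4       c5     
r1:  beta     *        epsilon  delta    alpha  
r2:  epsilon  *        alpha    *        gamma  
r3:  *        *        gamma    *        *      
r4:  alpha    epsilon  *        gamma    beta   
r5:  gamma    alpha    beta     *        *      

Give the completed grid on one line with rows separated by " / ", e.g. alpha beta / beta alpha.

(r1,c2): row 1 has {alpha,beta,delta,epsilon}; column 2 has {alpha,epsilon}, so it must be gamma.
(r2,c4): row 2 has {alpha,gamma,epsilon}; column 4 has {gamma,delta}, so it must be beta.
(r3,c1): row 3 has {gamma}; column 1 has {alpha,beta,gamma,epsilon}, so it must be delta.
(r3,c2): row 3 has {gamma,delta}; column 2 has {alpha,gamma,epsilon}, so it must be beta.
(r3,c5): row 3 has {beta,gamma,delta}; column 5 has {alpha,beta,gamma}, so it must be epsilon.
(r4,c3): row 4 has {alpha,beta,gamma,epsilon}; column 3 has {alpha,beta,gamma,epsilon}, so it must be delta.
(r5,c4): row 5 has {alpha,beta,gamma}; column 4 has {beta,gamma,delta}, so it must be epsilon.
(r5,c5): row 5 has {alpha,beta,gamma,epsilon}; column 5 has {alpha,beta,gamma,epsilon}, so it must be delta.
(r2,c2): row 2 has {alpha,beta,gamma,epsilon}; column 2 has {alpha,beta,gamma,epsilon}, so it must be delta.
(r3,c4): row 3 has {beta,gamma,delta,epsilon}; column 4 has {beta,gamma,delta,epsilon}, so it must be alpha.

beta gamma epsilon delta alpha / epsilon delta alpha beta gamma / delta beta gamma alpha epsilon / alpha epsilon delta gamma beta / gamma alpha beta epsilon delta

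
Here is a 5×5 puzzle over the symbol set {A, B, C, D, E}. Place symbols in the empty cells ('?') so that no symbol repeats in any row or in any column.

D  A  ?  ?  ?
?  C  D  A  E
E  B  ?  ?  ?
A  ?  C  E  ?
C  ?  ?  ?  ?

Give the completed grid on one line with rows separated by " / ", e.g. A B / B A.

D A E B C / B C D A E / E B A C D / A D C E B / C E B D A

(r2,c1) = B
(r3,c3) = A
(r4,c2) = D
(r4,c5) = B
(r5,c2) = E
(r5,c3) = B
(r5,c4) = D
(r5,c5) = A
(r1,c3) = E
(r1,c5) = C
(r3,c4) = C
(r3,c5) = D
(r1,c4) = B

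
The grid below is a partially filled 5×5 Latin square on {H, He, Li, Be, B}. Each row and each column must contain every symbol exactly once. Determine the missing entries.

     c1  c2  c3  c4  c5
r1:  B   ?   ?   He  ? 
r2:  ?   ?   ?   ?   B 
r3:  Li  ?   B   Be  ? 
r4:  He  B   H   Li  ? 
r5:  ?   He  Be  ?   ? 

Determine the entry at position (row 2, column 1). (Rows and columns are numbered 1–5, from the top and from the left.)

(r1,c3) = Li
(r2,c3) = He
(r2,c4) = H
(r3,c2) = H
(r3,c5) = He
(r4,c5) = Be
(r5,c1) = H
(r5,c4) = B
(r5,c5) = Li
(r1,c2) = Be
(r1,c5) = H
(r2,c1) = Be

Be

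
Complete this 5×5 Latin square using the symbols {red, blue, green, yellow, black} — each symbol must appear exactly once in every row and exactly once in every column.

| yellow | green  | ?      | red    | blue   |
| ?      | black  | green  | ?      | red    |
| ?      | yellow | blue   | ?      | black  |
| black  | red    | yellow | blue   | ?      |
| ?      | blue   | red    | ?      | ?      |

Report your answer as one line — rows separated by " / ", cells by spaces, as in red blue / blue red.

yellow green black red blue / blue black green yellow red / red yellow blue green black / black red yellow blue green / green blue red black yellow

(r1,c3): row 1 has {red,blue,green,yellow}; column 3 has {red,blue,green,yellow}, so it must be black.
(r2,c1): row 2 has {red,green,black}; column 1 has {yellow,black}, so it must be blue.
(r2,c4): row 2 has {red,blue,green,black}; column 4 has {red,blue}, so it must be yellow.
(r3,c4): row 3 has {blue,yellow,black}; column 4 has {red,blue,yellow}, so it must be green.
(r4,c5): row 4 has {red,blue,yellow,black}; column 5 has {red,blue,black}, so it must be green.
(r5,c1): row 5 has {red,blue}; column 1 has {blue,yellow,black}, so it must be green.
(r5,c4): row 5 has {red,blue,green}; column 4 has {red,blue,green,yellow}, so it must be black.
(r5,c5): row 5 has {red,blue,green,black}; column 5 has {red,blue,green,black}, so it must be yellow.
(r3,c1): row 3 has {blue,green,yellow,black}; column 1 has {blue,green,yellow,black}, so it must be red.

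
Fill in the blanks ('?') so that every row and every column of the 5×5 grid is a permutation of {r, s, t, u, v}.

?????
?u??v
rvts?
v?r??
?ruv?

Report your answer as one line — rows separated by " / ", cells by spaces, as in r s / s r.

u s v t r / t u s r v / r v t s u / v t r u s / s r u v t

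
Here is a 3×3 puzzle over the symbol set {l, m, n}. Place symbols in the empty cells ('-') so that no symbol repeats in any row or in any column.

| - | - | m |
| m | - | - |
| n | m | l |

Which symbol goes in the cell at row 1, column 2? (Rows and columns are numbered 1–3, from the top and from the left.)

Cell (r1,c1): row 1 has {m}; column 1 has {m,n} → l.
Cell (r1,c2): row 1 has {l,m}; column 2 has {m} → n.

n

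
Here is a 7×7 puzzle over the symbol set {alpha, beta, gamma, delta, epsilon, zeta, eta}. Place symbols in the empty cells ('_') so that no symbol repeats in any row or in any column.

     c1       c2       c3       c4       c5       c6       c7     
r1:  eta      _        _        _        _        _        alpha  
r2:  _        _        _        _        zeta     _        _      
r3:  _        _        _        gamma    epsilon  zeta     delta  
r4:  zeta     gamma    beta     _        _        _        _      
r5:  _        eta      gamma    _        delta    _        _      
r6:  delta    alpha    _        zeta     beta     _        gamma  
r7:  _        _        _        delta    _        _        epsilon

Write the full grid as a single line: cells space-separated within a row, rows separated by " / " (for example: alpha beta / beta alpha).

eta delta zeta beta gamma epsilon alpha / gamma epsilon delta eta zeta alpha beta / alpha beta eta gamma epsilon zeta delta / zeta gamma beta epsilon alpha delta eta / epsilon eta gamma alpha delta beta zeta / delta alpha epsilon zeta beta eta gamma / beta zeta alpha delta eta gamma epsilon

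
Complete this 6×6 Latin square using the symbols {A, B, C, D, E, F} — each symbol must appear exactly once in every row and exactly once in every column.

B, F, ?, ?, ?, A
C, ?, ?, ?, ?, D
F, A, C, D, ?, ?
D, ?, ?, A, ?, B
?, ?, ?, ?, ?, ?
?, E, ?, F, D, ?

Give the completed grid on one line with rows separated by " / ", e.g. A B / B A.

Cell (r2,c2): row 2 has {C,D}; column 2 has {A,E,F} → B.
Cell (r2,c4): row 2 has {B,C,D}; column 4 has {A,D,F} → E.
Cell (r3,c6): row 3 has {A,C,D,F}; column 6 has {A,B,D} → E.
Cell (r4,c2): row 4 has {A,B,D}; column 2 has {A,B,E,F} → C.
Cell (r5,c2): row 5 is empty so far; column 2 has {A,B,C,E,F} → D.
Cell (r6,c1): row 6 has {D,E,F}; column 1 has {B,C,D,F} → A.
Cell (r6,c3): row 6 has {A,D,E,F}; column 3 has {C} → B.
Cell (r6,c6): row 6 has {A,B,D,E,F}; column 6 has {A,B,D,E} → C.
Cell (r1,c4): row 1 has {A,B,F}; column 4 has {A,D,E,F} → C.
Cell (r1,c5): row 1 has {A,B,C,F}; column 5 has {D} → E.
Cell (r3,c5): row 3 has {A,C,D,E,F}; column 5 has {D,E} → B.
Cell (r4,c5): row 4 has {A,B,C,D}; column 5 has {B,D,E} → F.
Cell (r5,c1): row 5 has {D}; column 1 has {A,B,C,D,F} → E.
Cell (r5,c4): row 5 has {D,E}; column 4 has {A,C,D,E,F} → B.
Cell (r5,c6): row 5 has {B,D,E}; column 6 has {A,B,C,D,E} → F.
Cell (r1,c3): row 1 has {A,B,C,E,F}; column 3 has {B,C} → D.
Cell (r2,c5): row 2 has {B,C,D,E}; column 5 has {B,D,E,F} → A.
Cell (r4,c3): row 4 has {A,B,C,D,F}; column 3 has {B,C,D} → E.
Cell (r5,c3): row 5 has {B,D,E,F}; column 3 has {B,C,D,E} → A.
Cell (r5,c5): row 5 has {A,B,D,E,F}; column 5 has {A,B,D,E,F} → C.
Cell (r2,c3): row 2 has {A,B,C,D,E}; column 3 has {A,B,C,D,E} → F.

B F D C E A / C B F E A D / F A C D B E / D C E A F B / E D A B C F / A E B F D C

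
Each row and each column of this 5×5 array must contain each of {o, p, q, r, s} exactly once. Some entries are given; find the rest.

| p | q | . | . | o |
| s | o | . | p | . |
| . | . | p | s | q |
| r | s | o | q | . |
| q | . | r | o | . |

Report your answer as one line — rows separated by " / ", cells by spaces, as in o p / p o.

p q s r o / s o q p r / o r p s q / r s o q p / q p r o s

(r1,c3) = s
(r1,c4) = r
(r2,c3) = q
(r2,c5) = r
(r3,c1) = o
(r3,c2) = r
(r4,c5) = p
(r5,c2) = p
(r5,c5) = s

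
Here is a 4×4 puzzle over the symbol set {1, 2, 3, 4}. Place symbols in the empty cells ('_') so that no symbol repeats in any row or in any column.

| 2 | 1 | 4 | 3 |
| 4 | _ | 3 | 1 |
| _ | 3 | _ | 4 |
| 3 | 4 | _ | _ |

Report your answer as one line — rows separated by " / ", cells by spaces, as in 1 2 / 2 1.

2 1 4 3 / 4 2 3 1 / 1 3 2 4 / 3 4 1 2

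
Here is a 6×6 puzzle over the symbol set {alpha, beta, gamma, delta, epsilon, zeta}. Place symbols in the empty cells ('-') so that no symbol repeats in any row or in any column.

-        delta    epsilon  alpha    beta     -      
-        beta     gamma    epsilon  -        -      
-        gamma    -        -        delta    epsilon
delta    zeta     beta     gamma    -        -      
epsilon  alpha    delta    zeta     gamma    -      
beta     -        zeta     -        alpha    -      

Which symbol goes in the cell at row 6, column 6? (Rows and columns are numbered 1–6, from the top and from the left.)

row 2 has {beta,gamma,epsilon}; column 5 has {alpha,beta,gamma,delta} — only zeta is left for (r2,c5).
row 3 has {gamma,delta,epsilon}; column 3 has {beta,gamma,delta,epsilon,zeta} — only alpha is left for (r3,c3).
row 3 has {alpha,gamma,delta,epsilon}; column 4 has {alpha,gamma,epsilon,zeta} — only beta is left for (r3,c4).
row 4 has {beta,gamma,delta,zeta}; column 5 has {alpha,beta,gamma,delta,zeta} — only epsilon is left for (r4,c5).
row 4 has {beta,gamma,delta,epsilon,zeta}; column 6 has {epsilon} — only alpha is left for (r4,c6).
row 5 has {alpha,gamma,delta,epsilon,zeta}; column 6 has {alpha,epsilon} — only beta is left for (r5,c6).
row 6 has {alpha,beta,zeta}; column 2 has {alpha,beta,gamma,delta,zeta} — only epsilon is left for (r6,c2).
row 6 has {alpha,beta,epsilon,zeta}; column 4 has {alpha,beta,gamma,epsilon,zeta} — only delta is left for (r6,c4).
row 6 has {alpha,beta,delta,epsilon,zeta}; column 6 has {alpha,beta,epsilon} — only gamma is left for (r6,c6).

gamma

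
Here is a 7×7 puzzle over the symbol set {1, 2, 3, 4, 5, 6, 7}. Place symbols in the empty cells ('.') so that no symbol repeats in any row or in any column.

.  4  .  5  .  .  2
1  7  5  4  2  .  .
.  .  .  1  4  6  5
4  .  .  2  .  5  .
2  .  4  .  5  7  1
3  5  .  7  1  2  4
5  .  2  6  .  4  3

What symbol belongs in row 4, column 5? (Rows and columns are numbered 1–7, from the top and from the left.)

Cell (r2,c6): row 2 has {1,2,4,5,7}; column 6 has {2,4,5,6,7} → 3.
Cell (r2,c7): row 2 has {1,2,3,4,5,7}; column 7 has {1,2,3,4,5} → 6.
Cell (r3,c1): row 3 has {1,4,5,6}; column 1 has {1,2,3,4,5} → 7.
Cell (r3,c3): row 3 has {1,4,5,6,7}; column 3 has {2,4,5} → 3.
Cell (r4,c7): row 4 has {2,4,5}; column 7 has {1,2,3,4,5,6} → 7.
Cell (r5,c4): row 5 has {1,2,4,5,7}; column 4 has {1,2,4,5,6,7} → 3.
Cell (r6,c3): row 6 has {1,2,3,4,5,7}; column 3 has {2,3,4,5} → 6.
Cell (r7,c2): row 7 has {2,3,4,5,6}; column 2 has {4,5,7} → 1.
Cell (r7,c5): row 7 has {1,2,3,4,5,6}; column 5 has {1,2,4,5} → 7.
Cell (r1,c1): row 1 has {2,4,5}; column 1 has {1,2,3,4,5,7} → 6.
Cell (r1,c5): row 1 has {2,4,5,6}; column 5 has {1,2,4,5,7} → 3.
Cell (r1,c6): row 1 has {2,3,4,5,6}; column 6 has {2,3,4,5,6,7} → 1.
Cell (r3,c2): row 3 has {1,3,4,5,6,7}; column 2 has {1,4,5,7} → 2.
Cell (r4,c3): row 4 has {2,4,5,7}; column 3 has {2,3,4,5,6} → 1.
Cell (r4,c5): row 4 has {1,2,4,5,7}; column 5 has {1,2,3,4,5,7} → 6.

6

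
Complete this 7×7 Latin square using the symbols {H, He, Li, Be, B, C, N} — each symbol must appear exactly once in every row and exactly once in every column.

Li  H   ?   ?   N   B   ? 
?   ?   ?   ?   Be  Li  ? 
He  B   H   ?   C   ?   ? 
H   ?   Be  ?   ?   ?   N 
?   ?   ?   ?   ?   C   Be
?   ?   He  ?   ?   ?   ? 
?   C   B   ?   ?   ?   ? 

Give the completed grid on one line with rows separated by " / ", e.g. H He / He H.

Li H C Be N B He / C He N H Be Li B / He B H N C Be Li / H Li Be C B He N / B N Li He H C Be / N Be He B Li H C / Be C B Li He N H

At row 1, column 3: row 1 has {H,Li,B,N}; column 3 has {H,He,Be,B}; that leaves C.
At row 1, column 7: row 1 has {H,Li,B,C,N}; column 7 has {Be,N}; that leaves He.
At row 2, column 3: row 2 has {Li,Be}; column 3 has {H,He,Be,B,C}; that leaves N.
At row 3, column 7: row 3 has {H,He,B,C}; column 7 has {He,Be,N}; that leaves Li.
At row 4, column 6: row 4 has {H,Be,N}; column 6 has {Li,B,C}; that leaves He.
At row 5, column 3: row 5 has {Be,C}; column 3 has {H,He,Be,B,C,N}; that leaves Li.
At row 7, column 7: row 7 has {B,C}; column 7 has {He,Li,Be,N}; that leaves H.
At row 1, column 4: row 1 has {H,He,Li,B,C,N}; column 4 is empty so far; that leaves Be.
At row 2, column 2: row 2 has {Li,Be,N}; column 2 has {H,B,C}; that leaves He.
At row 3, column 4: row 3 has {H,He,Li,B,C}; column 4 has {Be}; that leaves N.
At row 3, column 6: row 3 has {H,He,Li,B,C,N}; column 6 has {He,Li,B,C}; that leaves Be.
At row 4, column 2: row 4 has {H,He,Be,N}; column 2 has {H,He,B,C}; that leaves Li.
At row 4, column 5: row 4 has {H,He,Li,Be,N}; column 5 has {Be,C,N}; that leaves B.
At row 5, column 2: row 5 has {Li,Be,C}; column 2 has {H,He,Li,B,C}; that leaves N.
At row 6, column 2: row 6 has {He}; column 2 has {H,He,Li,B,C,N}; that leaves Be.
At row 7, column 6: row 7 has {H,B,C}; column 6 has {He,Li,Be,B,C}; that leaves N.
At row 4, column 4: row 4 has {H,He,Li,Be,B,N}; column 4 has {Be,N}; that leaves C.
At row 5, column 1: row 5 has {Li,Be,C,N}; column 1 has {H,He,Li}; that leaves B.
At row 6, column 6: row 6 has {He,Be}; column 6 has {He,Li,Be,B,C,N}; that leaves H.
At row 7, column 1: row 7 has {H,B,C,N}; column 1 has {H,He,Li,B}; that leaves Be.
At row 2, column 1: row 2 has {He,Li,Be,N}; column 1 has {H,He,Li,Be,B}; that leaves C.
At row 2, column 7: row 2 has {He,Li,Be,C,N}; column 7 has {H,He,Li,Be,N}; that leaves B.
At row 6, column 1: row 6 has {H,He,Be}; column 1 has {H,He,Li,Be,B,C}; that leaves N.
At row 6, column 5: row 6 has {H,He,Be,N}; column 5 has {Be,B,C,N}; that leaves Li.
At row 6, column 7: row 6 has {H,He,Li,Be,N}; column 7 has {H,He,Li,Be,B,N}; that leaves C.
At row 7, column 5: row 7 has {H,Be,B,C,N}; column 5 has {Li,Be,B,C,N}; that leaves He.
At row 2, column 4: row 2 has {He,Li,Be,B,C,N}; column 4 has {Be,C,N}; that leaves H.
At row 5, column 4: row 5 has {Li,Be,B,C,N}; column 4 has {H,Be,C,N}; that leaves He.
At row 5, column 5: row 5 has {He,Li,Be,B,C,N}; column 5 has {He,Li,Be,B,C,N}; that leaves H.
At row 6, column 4: row 6 has {H,He,Li,Be,C,N}; column 4 has {H,He,Be,C,N}; that leaves B.
At row 7, column 4: row 7 has {H,He,Be,B,C,N}; column 4 has {H,He,Be,B,C,N}; that leaves Li.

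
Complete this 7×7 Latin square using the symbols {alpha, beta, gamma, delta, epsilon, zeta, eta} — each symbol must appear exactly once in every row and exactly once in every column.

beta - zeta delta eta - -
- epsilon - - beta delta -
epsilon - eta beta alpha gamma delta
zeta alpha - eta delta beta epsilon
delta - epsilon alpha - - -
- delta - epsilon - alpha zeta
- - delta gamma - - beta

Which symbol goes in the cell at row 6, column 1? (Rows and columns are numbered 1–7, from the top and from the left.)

eta

At row 1, column 2: row 1 has {beta,delta,zeta,eta}; column 2 has {alpha,delta,epsilon}; that leaves gamma.
At row 1, column 6: row 1 has {beta,gamma,delta,zeta,eta}; column 6 has {alpha,beta,gamma,delta}; that leaves epsilon.
At row 1, column 7: row 1 has {beta,gamma,delta,epsilon,zeta,eta}; column 7 has {beta,delta,epsilon,zeta}; that leaves alpha.
At row 2, column 4: row 2 has {beta,delta,epsilon}; column 4 has {alpha,beta,gamma,delta,epsilon,eta}; that leaves zeta.
At row 3, column 2: row 3 has {alpha,beta,gamma,delta,epsilon,eta}; column 2 has {alpha,gamma,delta,epsilon}; that leaves zeta.
At row 4, column 3: row 4 has {alpha,beta,delta,epsilon,zeta,eta}; column 3 has {delta,epsilon,zeta,eta}; that leaves gamma.
At row 6, column 3: row 6 has {alpha,delta,epsilon,zeta}; column 3 has {gamma,delta,epsilon,zeta,eta}; that leaves beta.
At row 6, column 5: row 6 has {alpha,beta,delta,epsilon,zeta}; column 5 has {alpha,beta,delta,eta}; that leaves gamma.
At row 7, column 2: row 7 has {beta,gamma,delta}; column 2 has {alpha,gamma,delta,epsilon,zeta}; that leaves eta.
At row 7, column 6: row 7 has {beta,gamma,delta,eta}; column 6 has {alpha,beta,gamma,delta,epsilon}; that leaves zeta.
At row 2, column 3: row 2 has {beta,delta,epsilon,zeta}; column 3 has {beta,gamma,delta,epsilon,zeta,eta}; that leaves alpha.
At row 5, column 2: row 5 has {alpha,delta,epsilon}; column 2 has {alpha,gamma,delta,epsilon,zeta,eta}; that leaves beta.
At row 5, column 5: row 5 has {alpha,beta,delta,epsilon}; column 5 has {alpha,beta,gamma,delta,eta}; that leaves zeta.
At row 5, column 6: row 5 has {alpha,beta,delta,epsilon,zeta}; column 6 has {alpha,beta,gamma,delta,epsilon,zeta}; that leaves eta.
At row 5, column 7: row 5 has {alpha,beta,delta,epsilon,zeta,eta}; column 7 has {alpha,beta,delta,epsilon,zeta}; that leaves gamma.
At row 6, column 1: row 6 has {alpha,beta,gamma,delta,epsilon,zeta}; column 1 has {beta,delta,epsilon,zeta}; that leaves eta.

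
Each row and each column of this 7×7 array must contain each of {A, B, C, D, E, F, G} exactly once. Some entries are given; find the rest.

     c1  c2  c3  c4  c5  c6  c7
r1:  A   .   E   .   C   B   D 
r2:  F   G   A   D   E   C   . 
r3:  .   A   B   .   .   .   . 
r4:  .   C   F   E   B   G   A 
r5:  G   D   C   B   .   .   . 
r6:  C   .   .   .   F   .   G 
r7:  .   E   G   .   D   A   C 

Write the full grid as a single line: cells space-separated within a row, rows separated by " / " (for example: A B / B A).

A F E G C B D / F G A D E C B / E A B C G D F / D C F E B G A / G D C B A F E / C B D A F E G / B E G F D A C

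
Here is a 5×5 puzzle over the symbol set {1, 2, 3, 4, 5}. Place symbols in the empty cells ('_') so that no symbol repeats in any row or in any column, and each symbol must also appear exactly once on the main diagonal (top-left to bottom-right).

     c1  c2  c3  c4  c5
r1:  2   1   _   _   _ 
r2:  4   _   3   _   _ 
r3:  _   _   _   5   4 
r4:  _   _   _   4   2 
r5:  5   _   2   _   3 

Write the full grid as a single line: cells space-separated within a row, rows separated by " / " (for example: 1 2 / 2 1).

2 1 4 3 5 / 4 5 3 2 1 / 3 2 1 5 4 / 1 3 5 4 2 / 5 4 2 1 3

(r1,c4): row 1 has {1,2}; column 4 has {4,5}, so it must be 3.
(r1,c5): row 1 has {1,2,3}; column 5 has {2,3,4}, so it must be 5.
(r2,c2): row 2 has {3,4}; column 2 has {1}; the diagonal has {2,3,4}, so it must be 5.
(r2,c5): row 2 has {3,4,5}; column 5 has {2,3,4,5}, so it must be 1.
(r3,c3): row 3 has {4,5}; column 3 has {2,3}; the diagonal has {2,3,4,5}, so it must be 1.
(r4,c2): row 4 has {2,4}; column 2 has {1,5}, so it must be 3.
(r4,c3): row 4 has {2,3,4}; column 3 has {1,2,3}, so it must be 5.
(r5,c2): row 5 has {2,3,5}; column 2 has {1,3,5}, so it must be 4.
(r5,c4): row 5 has {2,3,4,5}; column 4 has {3,4,5}, so it must be 1.
(r1,c3): row 1 has {1,2,3,5}; column 3 has {1,2,3,5}, so it must be 4.
(r2,c4): row 2 has {1,3,4,5}; column 4 has {1,3,4,5}, so it must be 2.
(r3,c1): row 3 has {1,4,5}; column 1 has {2,4,5}, so it must be 3.
(r3,c2): row 3 has {1,3,4,5}; column 2 has {1,3,4,5}, so it must be 2.
(r4,c1): row 4 has {2,3,4,5}; column 1 has {2,3,4,5}, so it must be 1.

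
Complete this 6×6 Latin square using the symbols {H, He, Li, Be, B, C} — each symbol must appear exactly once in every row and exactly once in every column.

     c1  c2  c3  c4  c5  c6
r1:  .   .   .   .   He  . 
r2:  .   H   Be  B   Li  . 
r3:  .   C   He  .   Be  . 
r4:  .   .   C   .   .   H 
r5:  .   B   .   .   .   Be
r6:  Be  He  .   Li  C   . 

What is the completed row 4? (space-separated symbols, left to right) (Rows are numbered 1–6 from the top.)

Li Be C He B H

(r3,c4): row 3 has {He,Be,C}; column 4 has {Li,B}, so it must be H.
(r4,c5): row 4 has {H,C}; column 5 has {He,Li,Be,C}, so it must be B.
(r5,c5): row 5 has {Be,B}; column 5 has {He,Li,Be,B,C}, so it must be H.
(r6,c6): row 6 has {He,Li,Be,C}; column 6 has {H,Be}, so it must be B.
(r3,c6): row 3 has {H,He,Be,C}; column 6 has {H,Be,B}, so it must be Li.
(r5,c3): row 5 has {H,Be,B}; column 3 has {He,Be,C}, so it must be Li.
(r6,c3): row 6 has {He,Li,Be,B,C}; column 3 has {He,Li,Be,C}, so it must be H.
(r1,c3): row 1 has {He}; column 3 has {H,He,Li,Be,C}, so it must be B.
(r1,c6): row 1 has {He,B}; column 6 has {H,Li,Be,B}, so it must be C.
(r2,c6): row 2 has {H,Li,Be,B}; column 6 has {H,Li,Be,B,C}, so it must be He.
(r3,c1): row 3 has {H,He,Li,Be,C}; column 1 has {Be}, so it must be B.
(r1,c4): row 1 has {He,B,C}; column 4 has {H,Li,B}, so it must be Be.
(r2,c1): row 2 has {H,He,Li,Be,B}; column 1 has {Be,B}, so it must be C.
(r4,c4): row 4 has {H,B,C}; column 4 has {H,Li,Be,B}, so it must be He.
(r5,c1): row 5 has {H,Li,Be,B}; column 1 has {Be,B,C}, so it must be He.
(r5,c4): row 5 has {H,He,Li,Be,B}; column 4 has {H,He,Li,Be,B}, so it must be C.
(r1,c2): row 1 has {He,Be,B,C}; column 2 has {H,He,B,C}, so it must be Li.
(r4,c1): row 4 has {H,He,B,C}; column 1 has {He,Be,B,C}, so it must be Li.
(r4,c2): row 4 has {H,He,Li,B,C}; column 2 has {H,He,Li,B,C}, so it must be Be.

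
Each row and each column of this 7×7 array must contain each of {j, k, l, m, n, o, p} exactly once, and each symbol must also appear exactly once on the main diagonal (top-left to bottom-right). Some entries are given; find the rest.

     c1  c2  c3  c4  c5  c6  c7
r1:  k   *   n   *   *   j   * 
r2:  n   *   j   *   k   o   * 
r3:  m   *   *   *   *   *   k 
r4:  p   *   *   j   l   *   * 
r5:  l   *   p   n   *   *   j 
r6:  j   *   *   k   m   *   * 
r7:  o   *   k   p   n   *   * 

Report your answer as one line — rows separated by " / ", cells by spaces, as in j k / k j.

k m n l p j o / n p j m k o l / m n l o j p k / p o m j l k n / l k p n o m j / j l o k m n p / o j k p n l m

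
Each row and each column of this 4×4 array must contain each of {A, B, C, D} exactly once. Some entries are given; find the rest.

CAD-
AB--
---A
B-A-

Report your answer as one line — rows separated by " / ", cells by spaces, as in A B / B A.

(r1,c4) = B
(r2,c3) = C
(r2,c4) = D
(r3,c1) = D
(r3,c2) = C
(r3,c3) = B
(r4,c2) = D
(r4,c4) = C

C A D B / A B C D / D C B A / B D A C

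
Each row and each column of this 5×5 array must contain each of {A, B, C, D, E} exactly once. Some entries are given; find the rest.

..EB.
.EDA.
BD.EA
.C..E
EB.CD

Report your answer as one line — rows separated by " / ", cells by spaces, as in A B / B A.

D A E B C / C E D A B / B D C E A / A C B D E / E B A C D

At row 1, column 2: row 1 has {B,E}; column 2 has {B,C,D,E}; that leaves A.
At row 1, column 5: row 1 has {A,B,E}; column 5 has {A,D,E}; that leaves C.
At row 2, column 1: row 2 has {A,D,E}; column 1 has {B,E}; that leaves C.
At row 2, column 5: row 2 has {A,C,D,E}; column 5 has {A,C,D,E}; that leaves B.
At row 3, column 3: row 3 has {A,B,D,E}; column 3 has {D,E}; that leaves C.
At row 4, column 4: row 4 has {C,E}; column 4 has {A,B,C,E}; that leaves D.
At row 5, column 3: row 5 has {B,C,D,E}; column 3 has {C,D,E}; that leaves A.
At row 1, column 1: row 1 has {A,B,C,E}; column 1 has {B,C,E}; that leaves D.
At row 4, column 1: row 4 has {C,D,E}; column 1 has {B,C,D,E}; that leaves A.
At row 4, column 3: row 4 has {A,C,D,E}; column 3 has {A,C,D,E}; that leaves B.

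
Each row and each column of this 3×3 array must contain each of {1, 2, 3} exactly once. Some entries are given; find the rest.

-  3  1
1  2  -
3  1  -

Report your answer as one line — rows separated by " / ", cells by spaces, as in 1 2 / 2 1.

2 3 1 / 1 2 3 / 3 1 2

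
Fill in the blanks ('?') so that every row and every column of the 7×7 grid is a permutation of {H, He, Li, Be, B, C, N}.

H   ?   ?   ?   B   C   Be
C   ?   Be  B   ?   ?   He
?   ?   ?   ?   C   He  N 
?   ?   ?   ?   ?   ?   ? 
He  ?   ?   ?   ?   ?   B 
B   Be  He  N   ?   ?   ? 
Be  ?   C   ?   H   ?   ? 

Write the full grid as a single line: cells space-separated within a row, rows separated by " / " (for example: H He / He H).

H He N Li B C Be / C H Be B N Li He / Li B H Be C He N / N Li B C He Be H / He C Li H Be N B / B Be He N Li H C / Be N C He H B Li

(r3,c1) = Li
(r4,c1) = N
(r6,c5) = Li
(r6,c6) = H
(r6,c7) = C
(r7,c7) = Li
(r2,c5) = N
(r2,c6) = Li
(r4,c7) = H
(r5,c5) = Be
(r5,c6) = N
(r7,c4) = He
(r7,c6) = B
(r1,c4) = Li
(r2,c2) = H
(r3,c2) = B
(r3,c3) = H
(r3,c4) = Be
(r4,c4) = C
(r4,c5) = He
(r4,c6) = Be
(r5,c3) = Li
(r5,c4) = H
(r7,c2) = N
(r1,c2) = He
(r1,c3) = N
(r4,c2) = Li
(r4,c3) = B
(r5,c2) = C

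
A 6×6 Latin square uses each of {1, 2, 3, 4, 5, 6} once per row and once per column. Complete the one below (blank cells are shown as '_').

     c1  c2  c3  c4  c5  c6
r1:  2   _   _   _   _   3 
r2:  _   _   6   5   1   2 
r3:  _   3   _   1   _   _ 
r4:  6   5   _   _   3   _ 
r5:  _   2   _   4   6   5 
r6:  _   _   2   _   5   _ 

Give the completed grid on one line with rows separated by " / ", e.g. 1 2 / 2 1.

(r1,c4): row 1 has {2,3}; column 4 has {1,4,5}, so it must be 6.
(r1,c5): row 1 has {2,3,6}; column 5 has {1,3,5,6}, so it must be 4.
(r2,c2): row 2 has {1,2,5,6}; column 2 has {2,3,5}, so it must be 4.
(r3,c5): row 3 has {1,3}; column 5 has {1,3,4,5,6}, so it must be 2.
(r4,c4): row 4 has {3,5,6}; column 4 has {1,4,5,6}, so it must be 2.
(r6,c4): row 6 has {2,5}; column 4 has {1,2,4,5,6}, so it must be 3.
(r1,c2): row 1 has {2,3,4,6}; column 2 has {2,3,4,5}, so it must be 1.
(r1,c3): row 1 has {1,2,3,4,6}; column 3 has {2,6}, so it must be 5.
(r2,c1): row 2 has {1,2,4,5,6}; column 1 has {2,6}, so it must be 3.
(r3,c3): row 3 has {1,2,3}; column 3 has {2,5,6}, so it must be 4.
(r3,c6): row 3 has {1,2,3,4}; column 6 has {2,3,5}, so it must be 6.
(r4,c3): row 4 has {2,3,5,6}; column 3 has {2,4,5,6}, so it must be 1.
(r4,c6): row 4 has {1,2,3,5,6}; column 6 has {2,3,5,6}, so it must be 4.
(r5,c1): row 5 has {2,4,5,6}; column 1 has {2,3,6}, so it must be 1.
(r5,c3): row 5 has {1,2,4,5,6}; column 3 has {1,2,4,5,6}, so it must be 3.
(r6,c1): row 6 has {2,3,5}; column 1 has {1,2,3,6}, so it must be 4.
(r6,c2): row 6 has {2,3,4,5}; column 2 has {1,2,3,4,5}, so it must be 6.
(r6,c6): row 6 has {2,3,4,5,6}; column 6 has {2,3,4,5,6}, so it must be 1.
(r3,c1): row 3 has {1,2,3,4,6}; column 1 has {1,2,3,4,6}, so it must be 5.

2 1 5 6 4 3 / 3 4 6 5 1 2 / 5 3 4 1 2 6 / 6 5 1 2 3 4 / 1 2 3 4 6 5 / 4 6 2 3 5 1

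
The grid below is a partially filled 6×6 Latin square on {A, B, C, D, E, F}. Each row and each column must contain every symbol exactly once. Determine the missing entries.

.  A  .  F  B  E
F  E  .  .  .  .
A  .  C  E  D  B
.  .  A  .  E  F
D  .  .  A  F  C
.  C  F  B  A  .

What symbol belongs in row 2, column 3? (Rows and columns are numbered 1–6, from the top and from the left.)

(r1,c1): row 1 has {A,B,E,F}; column 1 has {A,D,F}, so it must be C.
(r1,c3): row 1 has {A,B,C,E,F}; column 3 has {A,C,F}, so it must be D.
(r2,c3): row 2 has {E,F}; column 3 has {A,C,D,F}, so it must be B.

B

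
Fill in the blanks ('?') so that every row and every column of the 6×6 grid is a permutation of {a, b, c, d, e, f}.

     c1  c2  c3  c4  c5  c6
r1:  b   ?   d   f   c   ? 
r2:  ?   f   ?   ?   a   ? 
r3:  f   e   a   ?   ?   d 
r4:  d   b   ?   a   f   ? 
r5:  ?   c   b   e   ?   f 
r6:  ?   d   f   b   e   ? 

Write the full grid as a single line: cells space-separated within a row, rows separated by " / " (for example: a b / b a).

At row 1, column 2: row 1 has {b,c,d,f}; column 2 has {b,c,d,e,f}; that leaves a.
At row 1, column 6: row 1 has {a,b,c,d,f}; column 6 has {d,f}; that leaves e.
At row 3, column 4: row 3 has {a,d,e,f}; column 4 has {a,b,e,f}; that leaves c.
At row 3, column 5: row 3 has {a,c,d,e,f}; column 5 has {a,c,e,f}; that leaves b.
At row 4, column 6: row 4 has {a,b,d,f}; column 6 has {d,e,f}; that leaves c.
At row 5, column 1: row 5 has {b,c,e,f}; column 1 has {b,d,f}; that leaves a.
At row 5, column 5: row 5 has {a,b,c,e,f}; column 5 has {a,b,c,e,f}; that leaves d.
At row 6, column 1: row 6 has {b,d,e,f}; column 1 has {a,b,d,f}; that leaves c.
At row 6, column 6: row 6 has {b,c,d,e,f}; column 6 has {c,d,e,f}; that leaves a.
At row 2, column 1: row 2 has {a,f}; column 1 has {a,b,c,d,f}; that leaves e.
At row 2, column 3: row 2 has {a,e,f}; column 3 has {a,b,d,f}; that leaves c.
At row 2, column 4: row 2 has {a,c,e,f}; column 4 has {a,b,c,e,f}; that leaves d.
At row 2, column 6: row 2 has {a,c,d,e,f}; column 6 has {a,c,d,e,f}; that leaves b.
At row 4, column 3: row 4 has {a,b,c,d,f}; column 3 has {a,b,c,d,f}; that leaves e.

b a d f c e / e f c d a b / f e a c b d / d b e a f c / a c b e d f / c d f b e a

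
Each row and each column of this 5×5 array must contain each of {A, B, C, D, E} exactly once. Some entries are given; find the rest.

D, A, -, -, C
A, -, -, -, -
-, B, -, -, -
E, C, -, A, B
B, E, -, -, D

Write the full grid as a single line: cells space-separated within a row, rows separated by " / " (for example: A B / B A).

D A B E C / A D C B E / C B E D A / E C D A B / B E A C D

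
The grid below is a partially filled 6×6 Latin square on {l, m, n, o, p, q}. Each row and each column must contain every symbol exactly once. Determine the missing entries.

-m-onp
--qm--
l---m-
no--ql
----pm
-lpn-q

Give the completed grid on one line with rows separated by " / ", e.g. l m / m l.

q m l o n p / p n q m l o / l p o q m n / n o m p q l / o q n l p m / m l p n o q

Cell (r1,c1): row 1 has {m,n,o,p}; column 1 has {l,n} → q.
Cell (r1,c3): row 1 has {m,n,o,p,q}; column 3 has {p,q} → l.
Cell (r4,c3): row 4 has {l,n,o,q}; column 3 has {l,p,q} → m.
Cell (r4,c4): row 4 has {l,m,n,o,q}; column 4 has {m,n,o} → p.
Cell (r5,c1): row 5 has {m,p}; column 1 has {l,n,q} → o.
Cell (r5,c3): row 5 has {m,o,p}; column 3 has {l,m,p,q} → n.
Cell (r6,c1): row 6 has {l,n,p,q}; column 1 has {l,n,o,q} → m.
Cell (r6,c5): row 6 has {l,m,n,p,q}; column 5 has {m,n,p,q} → o.
Cell (r2,c1): row 2 has {m,q}; column 1 has {l,m,n,o,q} → p.
Cell (r2,c2): row 2 has {m,p,q}; column 2 has {l,m,o} → n.
Cell (r2,c5): row 2 has {m,n,p,q}; column 5 has {m,n,o,p,q} → l.
Cell (r2,c6): row 2 has {l,m,n,p,q}; column 6 has {l,m,p,q} → o.
Cell (r3,c3): row 3 has {l,m}; column 3 has {l,m,n,p,q} → o.
Cell (r3,c4): row 3 has {l,m,o}; column 4 has {m,n,o,p} → q.
Cell (r3,c6): row 3 has {l,m,o,q}; column 6 has {l,m,o,p,q} → n.
Cell (r5,c2): row 5 has {m,n,o,p}; column 2 has {l,m,n,o} → q.
Cell (r5,c4): row 5 has {m,n,o,p,q}; column 4 has {m,n,o,p,q} → l.
Cell (r3,c2): row 3 has {l,m,n,o,q}; column 2 has {l,m,n,o,q} → p.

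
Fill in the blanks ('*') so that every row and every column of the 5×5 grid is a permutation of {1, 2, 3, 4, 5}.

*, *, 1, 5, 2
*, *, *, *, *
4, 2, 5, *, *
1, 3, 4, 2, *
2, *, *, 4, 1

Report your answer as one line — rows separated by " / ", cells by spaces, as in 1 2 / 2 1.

3 4 1 5 2 / 5 1 2 3 4 / 4 2 5 1 3 / 1 3 4 2 5 / 2 5 3 4 1

(r1,c1) = 3
(r1,c2) = 4
(r2,c1) = 5
(r2,c2) = 1
(r2,c4) = 3
(r2,c5) = 4
(r3,c4) = 1
(r3,c5) = 3
(r4,c5) = 5
(r5,c2) = 5
(r5,c3) = 3
(r2,c3) = 2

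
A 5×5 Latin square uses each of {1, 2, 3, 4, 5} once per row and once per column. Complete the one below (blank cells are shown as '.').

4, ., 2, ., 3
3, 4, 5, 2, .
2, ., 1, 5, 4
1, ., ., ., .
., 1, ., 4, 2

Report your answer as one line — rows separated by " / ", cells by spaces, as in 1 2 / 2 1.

4 5 2 1 3 / 3 4 5 2 1 / 2 3 1 5 4 / 1 2 4 3 5 / 5 1 3 4 2

(r1,c2): row 1 has {2,3,4}; column 2 has {1,4}, so it must be 5.
(r1,c4): row 1 has {2,3,4,5}; column 4 has {2,4,5}, so it must be 1.
(r2,c5): row 2 has {2,3,4,5}; column 5 has {2,3,4}, so it must be 1.
(r3,c2): row 3 has {1,2,4,5}; column 2 has {1,4,5}, so it must be 3.
(r4,c2): row 4 has {1}; column 2 has {1,3,4,5}, so it must be 2.
(r4,c4): row 4 has {1,2}; column 4 has {1,2,4,5}, so it must be 3.
(r4,c5): row 4 has {1,2,3}; column 5 has {1,2,3,4}, so it must be 5.
(r5,c1): row 5 has {1,2,4}; column 1 has {1,2,3,4}, so it must be 5.
(r5,c3): row 5 has {1,2,4,5}; column 3 has {1,2,5}, so it must be 3.
(r4,c3): row 4 has {1,2,3,5}; column 3 has {1,2,3,5}, so it must be 4.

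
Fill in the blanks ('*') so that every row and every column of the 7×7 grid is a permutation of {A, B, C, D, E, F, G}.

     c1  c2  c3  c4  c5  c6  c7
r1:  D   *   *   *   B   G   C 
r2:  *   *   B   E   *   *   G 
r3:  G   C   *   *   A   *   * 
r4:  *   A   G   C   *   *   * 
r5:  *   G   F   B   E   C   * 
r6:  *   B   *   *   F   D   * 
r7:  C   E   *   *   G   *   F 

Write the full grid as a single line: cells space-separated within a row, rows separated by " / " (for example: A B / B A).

row 1 has {B,C,D,G}; column 2 has {A,B,C,E,G} — only F is left for (r1,c2).
row 1 has {B,C,D,F,G}; column 4 has {B,C,E} — only A is left for (r1,c4).
row 2 has {B,E,G}; column 2 has {A,B,C,E,F,G} — only D is left for (r2,c2).
row 2 has {B,D,E,G}; column 5 has {A,B,E,F,G} — only C is left for (r2,c5).
row 4 has {A,C,G}; column 5 has {A,B,C,E,F,G} — only D is left for (r4,c5).
row 5 has {B,C,E,F,G}; column 1 has {C,D,G} — only A is left for (r5,c1).
row 5 has {A,B,C,E,F,G}; column 7 has {C,F,G} — only D is left for (r5,c7).
row 6 has {B,D,F}; column 1 has {A,C,D,G} — only E is left for (r6,c1).
row 6 has {B,D,E,F}; column 4 has {A,B,C,E} — only G is left for (r6,c4).
row 6 has {B,D,E,F,G}; column 7 has {C,D,F,G} — only A is left for (r6,c7).
row 7 has {C,E,F,G}; column 4 has {A,B,C,E,G} — only D is left for (r7,c4).
row 1 has {A,B,C,D,F,G}; column 3 has {B,F,G} — only E is left for (r1,c3).
row 2 has {B,C,D,E,G}; column 1 has {A,C,D,E,G} — only F is left for (r2,c1).
row 2 has {B,C,D,E,F,G}; column 6 has {C,D,G} — only A is left for (r2,c6).
row 3 has {A,C,G}; column 3 has {B,E,F,G} — only D is left for (r3,c3).
row 3 has {A,C,D,G}; column 4 has {A,B,C,D,E,G} — only F is left for (r3,c4).
row 4 has {A,C,D,G}; column 1 has {A,C,D,E,F,G} — only B is left for (r4,c1).
row 4 has {A,B,C,D,G}; column 7 has {A,C,D,F,G} — only E is left for (r4,c7).
row 6 has {A,B,D,E,F,G}; column 3 has {B,D,E,F,G} — only C is left for (r6,c3).
row 7 has {C,D,E,F,G}; column 3 has {B,C,D,E,F,G} — only A is left for (r7,c3).
row 7 has {A,C,D,E,F,G}; column 6 has {A,C,D,G} — only B is left for (r7,c6).
row 3 has {A,C,D,F,G}; column 6 has {A,B,C,D,G} — only E is left for (r3,c6).
row 3 has {A,C,D,E,F,G}; column 7 has {A,C,D,E,F,G} — only B is left for (r3,c7).
row 4 has {A,B,C,D,E,G}; column 6 has {A,B,C,D,E,G} — only F is left for (r4,c6).

D F E A B G C / F D B E C A G / G C D F A E B / B A G C D F E / A G F B E C D / E B C G F D A / C E A D G B F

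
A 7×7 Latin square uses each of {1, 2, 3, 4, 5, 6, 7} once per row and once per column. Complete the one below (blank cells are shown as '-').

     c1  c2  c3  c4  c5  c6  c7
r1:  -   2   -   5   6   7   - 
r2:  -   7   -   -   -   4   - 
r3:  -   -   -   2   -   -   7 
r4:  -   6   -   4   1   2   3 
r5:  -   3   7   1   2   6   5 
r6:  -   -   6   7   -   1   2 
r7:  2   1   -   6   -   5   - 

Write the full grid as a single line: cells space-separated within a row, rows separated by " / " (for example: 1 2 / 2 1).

3 2 4 5 6 7 1 / 1 7 2 3 5 4 6 / 6 5 1 2 4 3 7 / 7 6 5 4 1 2 3 / 4 3 7 1 2 6 5 / 5 4 6 7 3 1 2 / 2 1 3 6 7 5 4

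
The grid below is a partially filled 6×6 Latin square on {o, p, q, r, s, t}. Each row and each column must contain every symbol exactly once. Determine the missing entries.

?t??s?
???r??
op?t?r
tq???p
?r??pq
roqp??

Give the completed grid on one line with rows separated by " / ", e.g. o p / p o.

p t r q s o / q s p r o t / o p s t q r / t q o s r p / s r t o p q / r o q p t s

(r1,c6) = o
(r2,c2) = s
(r2,c6) = t
(r3,c3) = s
(r3,c5) = q
(r5,c1) = s
(r5,c4) = o
(r6,c5) = t
(r6,c6) = s
(r1,c4) = q
(r2,c5) = o
(r4,c4) = s
(r4,c5) = r
(r5,c3) = t
(r1,c1) = p
(r1,c3) = r
(r2,c1) = q
(r2,c3) = p
(r4,c3) = o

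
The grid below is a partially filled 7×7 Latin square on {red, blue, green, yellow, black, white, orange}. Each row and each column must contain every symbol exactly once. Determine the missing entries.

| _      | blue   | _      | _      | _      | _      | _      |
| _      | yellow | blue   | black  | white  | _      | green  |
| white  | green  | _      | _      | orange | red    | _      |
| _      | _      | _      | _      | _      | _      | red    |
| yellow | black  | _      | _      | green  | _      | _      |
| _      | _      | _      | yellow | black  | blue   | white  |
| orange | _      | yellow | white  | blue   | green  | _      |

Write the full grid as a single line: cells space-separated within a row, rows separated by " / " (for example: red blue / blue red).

black blue white green red yellow orange / red yellow blue black white orange green / white green black blue orange red yellow / blue white green orange yellow black red / yellow black orange red green white blue / green orange red yellow black blue white / orange red yellow white blue green black

At row 2, column 1: row 2 has {blue,green,yellow,black,white}; column 1 has {yellow,white,orange}; that leaves red.
At row 2, column 6: row 2 has {red,blue,green,yellow,black,white}; column 6 has {red,blue,green}; that leaves orange.
At row 3, column 3: row 3 has {red,green,white,orange}; column 3 has {blue,yellow}; that leaves black.
At row 3, column 4: row 3 has {red,green,black,white,orange}; column 4 has {yellow,black,white}; that leaves blue.
At row 3, column 7: row 3 has {red,blue,green,black,white,orange}; column 7 has {red,green,white}; that leaves yellow.
At row 4, column 5: row 4 has {red}; column 5 has {blue,green,black,white,orange}; that leaves yellow.
At row 5, column 6: row 5 has {green,yellow,black}; column 6 has {red,blue,green,orange}; that leaves white.
At row 6, column 1: row 6 has {blue,yellow,black,white}; column 1 has {red,yellow,white,orange}; that leaves green.
At row 7, column 2: row 7 has {blue,green,yellow,white,orange}; column 2 has {blue,green,yellow,black}; that leaves red.
At row 7, column 7: row 7 has {red,blue,green,yellow,white,orange}; column 7 has {red,green,yellow,white}; that leaves black.
At row 1, column 1: row 1 has {blue}; column 1 has {red,green,yellow,white,orange}; that leaves black.
At row 1, column 5: row 1 has {blue,black}; column 5 has {blue,green,yellow,black,white,orange}; that leaves red.
At row 1, column 6: row 1 has {red,blue,black}; column 6 has {red,blue,green,white,orange}; that leaves yellow.
At row 1, column 7: row 1 has {red,blue,yellow,black}; column 7 has {red,green,yellow,black,white}; that leaves orange.
At row 4, column 1: row 4 has {red,yellow}; column 1 has {red,green,yellow,black,white,orange}; that leaves blue.
At row 4, column 6: row 4 has {red,blue,yellow}; column 6 has {red,blue,green,yellow,white,orange}; that leaves black.
At row 5, column 7: row 5 has {green,yellow,black,white}; column 7 has {red,green,yellow,black,white,orange}; that leaves blue.
At row 6, column 2: row 6 has {blue,green,yellow,black,white}; column 2 has {red,blue,green,yellow,black}; that leaves orange.
At row 6, column 3: row 6 has {blue,green,yellow,black,white,orange}; column 3 has {blue,yellow,black}; that leaves red.
At row 1, column 4: row 1 has {red,blue,yellow,black,orange}; column 4 has {blue,yellow,black,white}; that leaves green.
At row 4, column 2: row 4 has {red,blue,yellow,black}; column 2 has {red,blue,green,yellow,black,orange}; that leaves white.
At row 4, column 4: row 4 has {red,blue,yellow,black,white}; column 4 has {blue,green,yellow,black,white}; that leaves orange.
At row 5, column 3: row 5 has {blue,green,yellow,black,white}; column 3 has {red,blue,yellow,black}; that leaves orange.
At row 5, column 4: row 5 has {blue,green,yellow,black,white,orange}; column 4 has {blue,green,yellow,black,white,orange}; that leaves red.
At row 1, column 3: row 1 has {red,blue,green,yellow,black,orange}; column 3 has {red,blue,yellow,black,orange}; that leaves white.
At row 4, column 3: row 4 has {red,blue,yellow,black,white,orange}; column 3 has {red,blue,yellow,black,white,orange}; that leaves green.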